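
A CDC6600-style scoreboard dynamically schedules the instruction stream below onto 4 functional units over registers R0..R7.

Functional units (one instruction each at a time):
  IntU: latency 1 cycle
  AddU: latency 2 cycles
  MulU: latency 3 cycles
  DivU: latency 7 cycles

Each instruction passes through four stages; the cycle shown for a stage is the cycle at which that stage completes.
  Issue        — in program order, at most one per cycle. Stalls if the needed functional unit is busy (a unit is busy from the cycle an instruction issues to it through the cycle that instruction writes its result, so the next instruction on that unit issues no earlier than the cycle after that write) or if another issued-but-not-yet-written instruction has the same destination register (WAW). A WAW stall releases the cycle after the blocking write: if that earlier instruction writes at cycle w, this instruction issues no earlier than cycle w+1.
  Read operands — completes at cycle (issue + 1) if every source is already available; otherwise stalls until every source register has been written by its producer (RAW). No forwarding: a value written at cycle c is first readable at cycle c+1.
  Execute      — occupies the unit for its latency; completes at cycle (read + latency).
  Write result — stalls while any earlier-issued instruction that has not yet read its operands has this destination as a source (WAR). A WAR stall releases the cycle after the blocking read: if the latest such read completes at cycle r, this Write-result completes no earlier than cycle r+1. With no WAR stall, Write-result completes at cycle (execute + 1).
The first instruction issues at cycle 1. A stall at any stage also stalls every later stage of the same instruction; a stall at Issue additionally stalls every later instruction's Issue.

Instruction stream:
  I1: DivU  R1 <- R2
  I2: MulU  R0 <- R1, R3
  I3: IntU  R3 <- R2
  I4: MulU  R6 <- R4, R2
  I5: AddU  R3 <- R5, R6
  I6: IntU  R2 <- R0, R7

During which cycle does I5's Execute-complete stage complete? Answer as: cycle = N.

[1] I1 issues→DivU
[2] I1 reads · I2 issues→MulU
[3] I3 issues→IntU
[4] I3 reads
[5] I3 exec-done
[9] I1 exec-done
[10] I1 writes R1
[11] I2 reads
[12] I3 writes R3
[14] I2 exec-done
[15] I2 writes R0
[16] I4 issues→MulU
[17] I4 reads · I5 issues→AddU
[18] I6 issues→IntU
[19] I6 reads
[20] I4 exec-done · I6 exec-done
[21] I4 writes R6 · I6 writes R2
[22] I5 reads
[24] I5 exec-done
[25] I5 writes R3

cycle = 24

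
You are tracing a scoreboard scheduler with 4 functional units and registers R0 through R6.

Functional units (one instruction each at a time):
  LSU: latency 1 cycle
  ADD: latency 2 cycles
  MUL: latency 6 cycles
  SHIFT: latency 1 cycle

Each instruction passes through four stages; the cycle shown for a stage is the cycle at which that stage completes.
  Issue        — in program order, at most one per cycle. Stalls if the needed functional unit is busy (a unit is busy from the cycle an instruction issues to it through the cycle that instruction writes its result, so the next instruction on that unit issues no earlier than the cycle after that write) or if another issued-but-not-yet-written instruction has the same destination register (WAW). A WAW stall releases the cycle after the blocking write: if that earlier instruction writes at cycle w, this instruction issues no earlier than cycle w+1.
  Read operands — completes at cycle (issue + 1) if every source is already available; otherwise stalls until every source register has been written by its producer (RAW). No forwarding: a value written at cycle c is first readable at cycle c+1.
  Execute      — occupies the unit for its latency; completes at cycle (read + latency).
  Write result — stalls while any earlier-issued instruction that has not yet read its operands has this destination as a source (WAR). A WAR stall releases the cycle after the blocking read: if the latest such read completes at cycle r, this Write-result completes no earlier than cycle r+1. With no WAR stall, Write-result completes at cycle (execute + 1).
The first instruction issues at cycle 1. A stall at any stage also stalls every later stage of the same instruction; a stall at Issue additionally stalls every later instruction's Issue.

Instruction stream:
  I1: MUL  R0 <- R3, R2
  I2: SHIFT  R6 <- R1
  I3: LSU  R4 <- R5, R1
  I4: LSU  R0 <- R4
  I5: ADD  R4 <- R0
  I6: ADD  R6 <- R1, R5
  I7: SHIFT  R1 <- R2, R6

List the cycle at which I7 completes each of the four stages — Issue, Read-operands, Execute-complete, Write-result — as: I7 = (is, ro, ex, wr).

c1: I1 issues→MUL
c2: I1 reads · I2 issues→SHIFT
c3: I2 reads · I3 issues→LSU
c4: I2 exec-done · I3 reads
c5: I2 writes R6 · I3 exec-done
c6: I3 writes R4
c8: I1 exec-done
c9: I1 writes R0
c10: I4 issues→LSU
c11: I4 reads · I5 issues→ADD
c12: I4 exec-done
c13: I4 writes R0
c14: I5 reads
c16: I5 exec-done
c17: I5 writes R4
c18: I6 issues→ADD
c19: I6 reads · I7 issues→SHIFT
c21: I6 exec-done
c22: I6 writes R6
c23: I7 reads
c24: I7 exec-done
c25: I7 writes R1

I7 = (19, 23, 24, 25)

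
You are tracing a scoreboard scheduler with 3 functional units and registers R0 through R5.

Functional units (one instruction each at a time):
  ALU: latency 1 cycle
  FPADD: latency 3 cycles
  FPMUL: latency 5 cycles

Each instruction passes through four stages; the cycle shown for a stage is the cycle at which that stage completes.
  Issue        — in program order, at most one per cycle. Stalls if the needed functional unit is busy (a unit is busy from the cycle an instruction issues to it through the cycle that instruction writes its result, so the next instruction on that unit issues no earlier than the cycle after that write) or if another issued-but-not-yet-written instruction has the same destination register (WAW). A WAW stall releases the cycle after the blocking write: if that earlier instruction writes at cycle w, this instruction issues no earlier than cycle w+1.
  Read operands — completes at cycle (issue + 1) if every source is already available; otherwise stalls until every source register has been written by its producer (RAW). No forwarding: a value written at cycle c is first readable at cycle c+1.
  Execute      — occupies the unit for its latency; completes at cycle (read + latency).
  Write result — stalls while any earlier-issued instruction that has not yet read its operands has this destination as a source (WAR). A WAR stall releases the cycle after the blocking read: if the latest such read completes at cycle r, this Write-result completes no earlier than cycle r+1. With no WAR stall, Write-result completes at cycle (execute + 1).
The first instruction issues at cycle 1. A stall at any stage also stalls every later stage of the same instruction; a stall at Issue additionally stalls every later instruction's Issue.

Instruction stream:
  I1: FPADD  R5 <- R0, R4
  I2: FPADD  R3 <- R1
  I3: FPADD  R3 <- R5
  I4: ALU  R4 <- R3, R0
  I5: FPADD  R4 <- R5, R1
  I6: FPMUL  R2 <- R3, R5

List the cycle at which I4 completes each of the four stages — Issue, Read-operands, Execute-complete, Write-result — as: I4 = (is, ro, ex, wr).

I4 = (14, 19, 20, 21)

I1 -> (1, 2, 5, 6)
I2 -> (7, 8, 11, 12)  // struct: FPADD busy until I1 writes@6
I3 -> (13, 14, 17, 18)  // struct: FPADD busy until I2 writes@12
I4 -> (14, 19, 20, 21)  // RAW R3: wait I3 write@18
I5 -> (22, 23, 26, 27)  // WAW R4: wait I4 write@21
I6 -> (23, 24, 29, 30)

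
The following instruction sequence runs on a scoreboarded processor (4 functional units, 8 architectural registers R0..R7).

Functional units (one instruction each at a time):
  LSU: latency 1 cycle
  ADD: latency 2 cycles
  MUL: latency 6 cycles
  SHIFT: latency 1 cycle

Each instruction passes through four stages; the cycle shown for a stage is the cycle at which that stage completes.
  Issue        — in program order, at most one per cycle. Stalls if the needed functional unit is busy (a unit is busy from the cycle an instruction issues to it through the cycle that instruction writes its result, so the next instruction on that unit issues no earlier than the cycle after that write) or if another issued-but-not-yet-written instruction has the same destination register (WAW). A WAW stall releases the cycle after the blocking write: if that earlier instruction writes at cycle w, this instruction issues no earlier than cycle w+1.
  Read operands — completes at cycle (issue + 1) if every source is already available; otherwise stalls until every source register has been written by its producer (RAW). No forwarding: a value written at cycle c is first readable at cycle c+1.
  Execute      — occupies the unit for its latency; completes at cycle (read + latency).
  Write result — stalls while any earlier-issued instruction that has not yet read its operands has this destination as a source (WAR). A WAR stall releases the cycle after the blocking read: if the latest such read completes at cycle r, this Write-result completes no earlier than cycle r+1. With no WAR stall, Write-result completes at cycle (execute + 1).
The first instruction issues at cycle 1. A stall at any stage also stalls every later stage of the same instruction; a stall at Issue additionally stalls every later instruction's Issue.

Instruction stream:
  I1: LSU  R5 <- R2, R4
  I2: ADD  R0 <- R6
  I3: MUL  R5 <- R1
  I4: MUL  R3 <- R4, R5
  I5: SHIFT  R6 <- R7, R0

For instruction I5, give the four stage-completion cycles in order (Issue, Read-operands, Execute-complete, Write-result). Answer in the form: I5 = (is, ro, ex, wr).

I5 = (15, 16, 17, 18)

I1: IS=1 RO=2 EX=3 WR=4
I2: IS=2 RO=3 EX=5 WR=6
I3: IS=5 RO=6 EX=12 WR=13  [WAW R5: wait I1 write@4]
I4: IS=14 RO=15 EX=21 WR=22  [struct: MUL busy until I3 writes@13]
I5: IS=15 RO=16 EX=17 WR=18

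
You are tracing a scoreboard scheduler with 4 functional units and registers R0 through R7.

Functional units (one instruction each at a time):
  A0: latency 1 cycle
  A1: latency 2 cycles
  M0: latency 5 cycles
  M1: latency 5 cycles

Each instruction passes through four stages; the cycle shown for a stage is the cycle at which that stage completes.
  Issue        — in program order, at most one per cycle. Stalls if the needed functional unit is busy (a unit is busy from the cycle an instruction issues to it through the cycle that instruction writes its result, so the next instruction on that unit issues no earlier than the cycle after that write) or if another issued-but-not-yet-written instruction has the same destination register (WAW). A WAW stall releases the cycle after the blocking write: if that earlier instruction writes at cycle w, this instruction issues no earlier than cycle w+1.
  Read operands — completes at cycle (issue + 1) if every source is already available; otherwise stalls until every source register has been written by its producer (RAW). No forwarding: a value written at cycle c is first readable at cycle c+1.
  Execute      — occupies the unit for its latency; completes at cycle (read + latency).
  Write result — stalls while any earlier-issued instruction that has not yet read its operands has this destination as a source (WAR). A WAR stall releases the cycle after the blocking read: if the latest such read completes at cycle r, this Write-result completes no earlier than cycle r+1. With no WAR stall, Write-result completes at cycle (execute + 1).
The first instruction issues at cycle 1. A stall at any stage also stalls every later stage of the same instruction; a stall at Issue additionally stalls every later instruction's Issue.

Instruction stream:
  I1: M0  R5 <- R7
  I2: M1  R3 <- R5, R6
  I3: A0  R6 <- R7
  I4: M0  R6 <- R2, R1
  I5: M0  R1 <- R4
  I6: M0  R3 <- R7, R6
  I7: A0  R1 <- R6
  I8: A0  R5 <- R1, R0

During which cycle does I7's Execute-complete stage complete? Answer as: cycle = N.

I1: IS=1 RO=2 EX=7 WR=8
I2: IS=2 RO=9 EX=14 WR=15  [RAW R5: wait I1 write@8]
I3: IS=3 RO=4 EX=5 WR=10  [WAR R6: wait I2 read@9]
I4: IS=11 RO=12 EX=17 WR=18  [WAW R6: wait I3 write@10]
I5: IS=19 RO=20 EX=25 WR=26  [struct: M0 busy until I4 writes@18]
I6: IS=27 RO=28 EX=33 WR=34  [struct: M0 busy until I5 writes@26]
I7: IS=28 RO=29 EX=30 WR=31
I8: IS=32 RO=33 EX=34 WR=35  [struct: A0 busy until I7 writes@31]

cycle = 30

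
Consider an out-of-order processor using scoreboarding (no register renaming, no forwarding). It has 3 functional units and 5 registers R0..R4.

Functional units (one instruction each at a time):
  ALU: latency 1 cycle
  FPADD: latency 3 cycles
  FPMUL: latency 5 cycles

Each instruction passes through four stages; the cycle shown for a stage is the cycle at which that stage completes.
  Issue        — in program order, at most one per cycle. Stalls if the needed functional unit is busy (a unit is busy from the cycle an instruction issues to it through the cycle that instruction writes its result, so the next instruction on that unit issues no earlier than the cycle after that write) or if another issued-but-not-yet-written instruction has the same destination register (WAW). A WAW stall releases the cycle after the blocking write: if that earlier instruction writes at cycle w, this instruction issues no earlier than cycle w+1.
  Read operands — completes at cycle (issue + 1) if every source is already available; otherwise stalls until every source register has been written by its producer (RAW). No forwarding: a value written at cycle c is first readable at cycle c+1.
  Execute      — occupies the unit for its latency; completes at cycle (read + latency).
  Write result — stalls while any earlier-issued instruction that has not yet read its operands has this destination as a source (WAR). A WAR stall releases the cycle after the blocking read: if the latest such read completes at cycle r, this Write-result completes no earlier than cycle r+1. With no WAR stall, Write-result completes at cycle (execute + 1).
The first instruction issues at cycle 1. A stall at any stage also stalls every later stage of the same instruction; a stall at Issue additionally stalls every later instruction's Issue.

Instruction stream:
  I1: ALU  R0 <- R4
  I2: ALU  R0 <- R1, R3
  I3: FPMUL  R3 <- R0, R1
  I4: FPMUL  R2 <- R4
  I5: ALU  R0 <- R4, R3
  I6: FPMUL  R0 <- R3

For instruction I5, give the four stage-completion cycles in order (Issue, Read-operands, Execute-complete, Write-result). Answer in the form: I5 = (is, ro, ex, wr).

I5 = (17, 18, 19, 20)

I1  is:1  ro:2  ex:3  wr:4
I2  is:5  ro:6  ex:7  wr:8  — struct: ALU busy until I1 writes@4
I3  is:6  ro:9  ex:14  wr:15  — RAW R0: wait I2 write@8
I4  is:16  ro:17  ex:22  wr:23  — struct: FPMUL busy until I3 writes@15
I5  is:17  ro:18  ex:19  wr:20
I6  is:24  ro:25  ex:30  wr:31  — struct: FPMUL busy until I4 writes@23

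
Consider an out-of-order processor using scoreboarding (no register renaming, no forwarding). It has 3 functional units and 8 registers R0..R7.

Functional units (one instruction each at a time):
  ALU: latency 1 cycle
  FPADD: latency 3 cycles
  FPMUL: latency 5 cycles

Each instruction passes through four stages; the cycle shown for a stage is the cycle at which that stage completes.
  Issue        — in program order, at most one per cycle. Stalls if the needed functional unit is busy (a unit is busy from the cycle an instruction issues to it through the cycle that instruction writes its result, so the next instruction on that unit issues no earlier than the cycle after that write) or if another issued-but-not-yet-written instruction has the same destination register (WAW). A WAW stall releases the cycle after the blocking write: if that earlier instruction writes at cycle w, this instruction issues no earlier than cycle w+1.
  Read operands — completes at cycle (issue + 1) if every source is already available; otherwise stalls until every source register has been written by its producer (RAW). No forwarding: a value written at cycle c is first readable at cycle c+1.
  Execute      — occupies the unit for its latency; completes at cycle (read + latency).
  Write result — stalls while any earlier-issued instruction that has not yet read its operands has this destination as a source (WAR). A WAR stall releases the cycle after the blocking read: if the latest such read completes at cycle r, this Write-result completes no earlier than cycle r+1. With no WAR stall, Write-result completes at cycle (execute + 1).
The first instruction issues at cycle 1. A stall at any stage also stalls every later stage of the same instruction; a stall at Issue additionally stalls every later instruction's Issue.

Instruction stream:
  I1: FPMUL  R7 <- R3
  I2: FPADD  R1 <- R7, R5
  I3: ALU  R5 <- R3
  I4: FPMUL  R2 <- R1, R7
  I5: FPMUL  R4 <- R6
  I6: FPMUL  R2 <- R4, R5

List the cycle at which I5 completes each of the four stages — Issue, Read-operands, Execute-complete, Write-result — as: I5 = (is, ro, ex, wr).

c1: I1→FPMUL
c2: I1 RO, I2→FPADD
c3: I3→ALU
c4: I3 RO
c5: I3 EX
c7: I1 EX
c8: I1 WR R7
c9: I2 RO, I4→FPMUL
c10: I3 WR R5
c12: I2 EX
c13: I2 WR R1
c14: I4 RO
c19: I4 EX
c20: I4 WR R2
c21: I5→FPMUL
c22: I5 RO
c27: I5 EX
c28: I5 WR R4
c29: I6→FPMUL
c30: I6 RO
c35: I6 EX
c36: I6 WR R2

I5 = (21, 22, 27, 28)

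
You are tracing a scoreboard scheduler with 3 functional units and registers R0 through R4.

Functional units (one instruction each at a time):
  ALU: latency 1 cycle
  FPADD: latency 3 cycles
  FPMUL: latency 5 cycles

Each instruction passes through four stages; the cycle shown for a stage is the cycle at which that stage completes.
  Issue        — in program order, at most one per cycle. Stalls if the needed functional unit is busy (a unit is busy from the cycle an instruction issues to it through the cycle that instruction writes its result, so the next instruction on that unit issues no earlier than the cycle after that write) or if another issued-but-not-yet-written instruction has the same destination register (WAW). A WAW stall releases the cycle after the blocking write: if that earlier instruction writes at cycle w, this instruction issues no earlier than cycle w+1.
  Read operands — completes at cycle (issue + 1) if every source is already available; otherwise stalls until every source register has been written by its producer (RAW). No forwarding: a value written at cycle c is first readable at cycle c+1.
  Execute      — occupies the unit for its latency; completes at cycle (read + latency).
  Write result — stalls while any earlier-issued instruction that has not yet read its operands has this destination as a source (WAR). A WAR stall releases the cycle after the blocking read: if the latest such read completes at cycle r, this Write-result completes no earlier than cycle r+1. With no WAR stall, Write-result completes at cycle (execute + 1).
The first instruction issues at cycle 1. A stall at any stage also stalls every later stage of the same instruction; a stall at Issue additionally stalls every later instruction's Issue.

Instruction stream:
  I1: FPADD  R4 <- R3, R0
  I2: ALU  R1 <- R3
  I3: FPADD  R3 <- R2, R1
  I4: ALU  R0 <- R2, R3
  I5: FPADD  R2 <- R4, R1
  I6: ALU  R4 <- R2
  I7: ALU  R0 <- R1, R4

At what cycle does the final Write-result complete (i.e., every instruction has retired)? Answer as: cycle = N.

cycle 1: I1 issues→FPADD
cycle 2: I1 reads | I2 issues→ALU
cycle 3: I2 reads
cycle 4: I2 exec-done
cycle 5: I1 exec-done | I2 writes R1
cycle 6: I1 writes R4
cycle 7: I3 issues→FPADD
cycle 8: I3 reads | I4 issues→ALU
cycle 11: I3 exec-done
cycle 12: I3 writes R3
cycle 13: I4 reads | I5 issues→FPADD
cycle 14: I4 exec-done | I5 reads
cycle 15: I4 writes R0
cycle 16: I6 issues→ALU
cycle 17: I5 exec-done
cycle 18: I5 writes R2
cycle 19: I6 reads
cycle 20: I6 exec-done
cycle 21: I6 writes R4
cycle 22: I7 issues→ALU
cycle 23: I7 reads
cycle 24: I7 exec-done
cycle 25: I7 writes R0

cycle = 25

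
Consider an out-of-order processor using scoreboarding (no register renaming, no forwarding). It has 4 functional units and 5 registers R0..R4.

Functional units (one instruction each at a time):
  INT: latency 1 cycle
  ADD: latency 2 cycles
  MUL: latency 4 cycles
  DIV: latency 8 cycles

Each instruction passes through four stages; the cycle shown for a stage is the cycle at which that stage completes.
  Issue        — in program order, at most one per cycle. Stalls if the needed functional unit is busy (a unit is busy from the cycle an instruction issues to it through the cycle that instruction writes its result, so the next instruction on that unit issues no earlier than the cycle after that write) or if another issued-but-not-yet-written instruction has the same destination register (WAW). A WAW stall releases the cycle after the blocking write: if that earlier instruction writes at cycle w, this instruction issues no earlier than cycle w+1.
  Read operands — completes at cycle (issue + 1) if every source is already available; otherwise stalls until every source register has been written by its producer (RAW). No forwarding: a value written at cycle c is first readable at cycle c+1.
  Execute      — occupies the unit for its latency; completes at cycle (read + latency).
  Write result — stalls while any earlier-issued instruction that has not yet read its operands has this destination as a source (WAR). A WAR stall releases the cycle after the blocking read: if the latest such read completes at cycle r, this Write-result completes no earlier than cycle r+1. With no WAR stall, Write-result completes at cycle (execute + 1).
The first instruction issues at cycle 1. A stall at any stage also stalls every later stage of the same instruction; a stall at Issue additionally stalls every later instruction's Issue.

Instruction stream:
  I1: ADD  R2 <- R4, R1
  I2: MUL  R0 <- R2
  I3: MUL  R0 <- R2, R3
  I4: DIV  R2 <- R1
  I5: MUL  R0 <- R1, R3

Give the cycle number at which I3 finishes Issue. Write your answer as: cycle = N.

cycle = 12

[1] I1→ADD
[2] I1 RO; I2→MUL
[4] I1 EX
[5] I1 WR R2
[6] I2 RO
[10] I2 EX
[11] I2 WR R0
[12] I3→MUL
[13] I3 RO; I4→DIV
[14] I4 RO
[17] I3 EX
[18] I3 WR R0
[19] I5→MUL
[20] I5 RO
[22] I4 EX
[23] I4 WR R2
[24] I5 EX
[25] I5 WR R0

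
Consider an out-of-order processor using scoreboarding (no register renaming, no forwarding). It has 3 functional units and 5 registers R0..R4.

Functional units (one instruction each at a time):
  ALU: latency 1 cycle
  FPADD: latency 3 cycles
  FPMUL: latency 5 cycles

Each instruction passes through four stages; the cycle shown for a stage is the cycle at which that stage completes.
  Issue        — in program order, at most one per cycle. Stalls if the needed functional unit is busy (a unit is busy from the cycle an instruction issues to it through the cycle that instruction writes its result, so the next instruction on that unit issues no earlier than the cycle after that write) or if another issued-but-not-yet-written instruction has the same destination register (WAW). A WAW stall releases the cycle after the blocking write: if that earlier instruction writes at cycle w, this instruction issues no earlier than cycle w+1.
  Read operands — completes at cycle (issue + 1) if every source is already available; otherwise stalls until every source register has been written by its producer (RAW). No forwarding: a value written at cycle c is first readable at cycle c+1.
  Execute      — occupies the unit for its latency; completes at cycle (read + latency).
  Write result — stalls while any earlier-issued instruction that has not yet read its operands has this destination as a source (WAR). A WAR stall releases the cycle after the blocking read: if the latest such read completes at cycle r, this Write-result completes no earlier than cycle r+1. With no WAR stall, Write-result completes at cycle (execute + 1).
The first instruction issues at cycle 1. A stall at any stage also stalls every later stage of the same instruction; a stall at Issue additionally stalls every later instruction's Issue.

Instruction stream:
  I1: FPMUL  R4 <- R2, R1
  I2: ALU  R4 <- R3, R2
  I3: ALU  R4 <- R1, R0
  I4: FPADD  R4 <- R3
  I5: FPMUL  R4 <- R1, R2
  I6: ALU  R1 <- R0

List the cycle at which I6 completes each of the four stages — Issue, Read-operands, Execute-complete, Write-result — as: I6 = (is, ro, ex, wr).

1) issue 1, read 2, done 7, write 8
2) issue 9, read 10, done 11, write 12  <WAW R4: wait I1 write@8>
3) issue 13, read 14, done 15, write 16  <struct: ALU busy until I2 writes@12>
4) issue 17, read 18, done 21, write 22  <WAW R4: wait I3 write@16>
5) issue 23, read 24, done 29, write 30  <WAW R4: wait I4 write@22>
6) issue 24, read 25, done 26, write 27

I6 = (24, 25, 26, 27)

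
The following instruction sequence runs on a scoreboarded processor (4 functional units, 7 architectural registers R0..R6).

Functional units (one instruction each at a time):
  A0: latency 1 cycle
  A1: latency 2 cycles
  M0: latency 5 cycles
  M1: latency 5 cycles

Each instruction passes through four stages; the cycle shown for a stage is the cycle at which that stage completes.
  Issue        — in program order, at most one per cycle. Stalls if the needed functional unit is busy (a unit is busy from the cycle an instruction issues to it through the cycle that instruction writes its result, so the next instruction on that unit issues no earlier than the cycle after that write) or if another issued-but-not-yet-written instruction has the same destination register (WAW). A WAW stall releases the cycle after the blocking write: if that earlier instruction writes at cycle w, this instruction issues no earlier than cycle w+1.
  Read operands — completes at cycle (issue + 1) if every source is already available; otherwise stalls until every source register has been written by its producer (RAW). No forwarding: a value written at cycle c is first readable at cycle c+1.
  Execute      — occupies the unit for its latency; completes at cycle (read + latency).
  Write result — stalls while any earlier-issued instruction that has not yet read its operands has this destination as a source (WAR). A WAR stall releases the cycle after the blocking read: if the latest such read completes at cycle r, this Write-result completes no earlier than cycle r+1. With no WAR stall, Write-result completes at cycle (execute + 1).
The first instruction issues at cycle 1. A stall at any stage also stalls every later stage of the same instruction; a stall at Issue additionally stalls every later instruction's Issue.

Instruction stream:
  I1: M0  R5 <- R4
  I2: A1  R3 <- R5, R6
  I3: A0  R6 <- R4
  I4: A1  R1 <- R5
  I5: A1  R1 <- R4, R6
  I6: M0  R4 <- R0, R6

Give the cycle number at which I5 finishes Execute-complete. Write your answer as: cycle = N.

cycle = 21

1) issue 1, read 2, done 7, write 8
2) issue 2, read 9, done 11, write 12  <RAW R5: wait I1 write@8>
3) issue 3, read 4, done 5, write 10  <WAR R6: wait I2 read@9>
4) issue 13, read 14, done 16, write 17  <struct: A1 busy until I2 writes@12>
5) issue 18, read 19, done 21, write 22  <struct: A1 busy until I4 writes@17>
6) issue 19, read 20, done 25, write 26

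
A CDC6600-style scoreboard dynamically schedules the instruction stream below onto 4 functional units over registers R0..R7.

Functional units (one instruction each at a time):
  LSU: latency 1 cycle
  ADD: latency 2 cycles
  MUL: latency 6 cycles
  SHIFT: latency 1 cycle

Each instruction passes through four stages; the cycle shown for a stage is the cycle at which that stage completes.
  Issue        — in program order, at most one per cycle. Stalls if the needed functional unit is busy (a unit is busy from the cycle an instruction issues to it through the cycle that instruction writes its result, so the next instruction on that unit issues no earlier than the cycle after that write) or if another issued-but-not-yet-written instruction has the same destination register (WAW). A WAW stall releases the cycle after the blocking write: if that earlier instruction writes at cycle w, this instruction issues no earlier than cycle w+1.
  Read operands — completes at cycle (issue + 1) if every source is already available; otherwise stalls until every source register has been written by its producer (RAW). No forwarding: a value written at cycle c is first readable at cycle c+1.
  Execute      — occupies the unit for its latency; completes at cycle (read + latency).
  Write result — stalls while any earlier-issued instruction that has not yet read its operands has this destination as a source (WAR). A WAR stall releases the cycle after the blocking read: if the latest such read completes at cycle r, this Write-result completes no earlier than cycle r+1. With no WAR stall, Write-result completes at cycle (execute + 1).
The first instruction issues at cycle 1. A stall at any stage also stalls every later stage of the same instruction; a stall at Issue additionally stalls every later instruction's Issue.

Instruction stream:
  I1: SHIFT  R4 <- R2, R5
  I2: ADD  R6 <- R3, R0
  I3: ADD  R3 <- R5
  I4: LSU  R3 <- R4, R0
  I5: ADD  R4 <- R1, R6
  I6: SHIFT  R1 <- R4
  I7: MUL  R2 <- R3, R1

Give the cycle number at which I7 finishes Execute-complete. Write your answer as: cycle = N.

cycle = 27

[1] I1→SHIFT
[2] I1 RO; I2→ADD
[3] I1 EX; I2 RO
[4] I1 WR R4
[5] I2 EX
[6] I2 WR R6
[7] I3→ADD
[8] I3 RO
[10] I3 EX
[11] I3 WR R3
[12] I4→LSU
[13] I4 RO; I5→ADD
[14] I4 EX; I5 RO; I6→SHIFT
[15] I4 WR R3; I7→MUL
[16] I5 EX
[17] I5 WR R4
[18] I6 RO
[19] I6 EX
[20] I6 WR R1
[21] I7 RO
[27] I7 EX
[28] I7 WR R2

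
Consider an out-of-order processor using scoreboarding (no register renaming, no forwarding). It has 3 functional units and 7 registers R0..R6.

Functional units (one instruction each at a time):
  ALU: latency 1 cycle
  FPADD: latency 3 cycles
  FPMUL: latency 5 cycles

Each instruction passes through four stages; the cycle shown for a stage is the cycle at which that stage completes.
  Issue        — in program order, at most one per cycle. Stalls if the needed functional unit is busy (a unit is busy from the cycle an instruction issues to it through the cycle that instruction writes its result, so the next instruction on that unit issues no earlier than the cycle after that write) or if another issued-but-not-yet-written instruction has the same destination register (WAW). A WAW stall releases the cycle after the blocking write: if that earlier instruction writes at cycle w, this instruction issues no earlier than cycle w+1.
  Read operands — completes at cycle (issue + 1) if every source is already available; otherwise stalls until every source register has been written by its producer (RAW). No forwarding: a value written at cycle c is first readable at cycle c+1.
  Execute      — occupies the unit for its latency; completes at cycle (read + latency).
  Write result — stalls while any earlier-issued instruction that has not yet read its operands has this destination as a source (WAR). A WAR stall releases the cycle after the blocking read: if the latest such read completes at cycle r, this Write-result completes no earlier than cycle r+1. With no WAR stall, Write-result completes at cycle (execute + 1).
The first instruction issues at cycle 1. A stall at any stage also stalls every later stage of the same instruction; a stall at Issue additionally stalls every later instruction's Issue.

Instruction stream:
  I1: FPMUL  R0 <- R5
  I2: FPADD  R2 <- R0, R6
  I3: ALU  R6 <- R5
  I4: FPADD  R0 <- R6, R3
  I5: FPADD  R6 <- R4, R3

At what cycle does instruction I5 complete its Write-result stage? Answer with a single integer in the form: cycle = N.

cycle = 25

I1 -> (1, 2, 7, 8)
I2 -> (2, 9, 12, 13)  // RAW R0: wait I1 write@8
I3 -> (3, 4, 5, 10)  // WAR R6: wait I2 read@9
I4 -> (14, 15, 18, 19)  // struct: FPADD busy until I2 writes@13
I5 -> (20, 21, 24, 25)  // struct: FPADD busy until I4 writes@19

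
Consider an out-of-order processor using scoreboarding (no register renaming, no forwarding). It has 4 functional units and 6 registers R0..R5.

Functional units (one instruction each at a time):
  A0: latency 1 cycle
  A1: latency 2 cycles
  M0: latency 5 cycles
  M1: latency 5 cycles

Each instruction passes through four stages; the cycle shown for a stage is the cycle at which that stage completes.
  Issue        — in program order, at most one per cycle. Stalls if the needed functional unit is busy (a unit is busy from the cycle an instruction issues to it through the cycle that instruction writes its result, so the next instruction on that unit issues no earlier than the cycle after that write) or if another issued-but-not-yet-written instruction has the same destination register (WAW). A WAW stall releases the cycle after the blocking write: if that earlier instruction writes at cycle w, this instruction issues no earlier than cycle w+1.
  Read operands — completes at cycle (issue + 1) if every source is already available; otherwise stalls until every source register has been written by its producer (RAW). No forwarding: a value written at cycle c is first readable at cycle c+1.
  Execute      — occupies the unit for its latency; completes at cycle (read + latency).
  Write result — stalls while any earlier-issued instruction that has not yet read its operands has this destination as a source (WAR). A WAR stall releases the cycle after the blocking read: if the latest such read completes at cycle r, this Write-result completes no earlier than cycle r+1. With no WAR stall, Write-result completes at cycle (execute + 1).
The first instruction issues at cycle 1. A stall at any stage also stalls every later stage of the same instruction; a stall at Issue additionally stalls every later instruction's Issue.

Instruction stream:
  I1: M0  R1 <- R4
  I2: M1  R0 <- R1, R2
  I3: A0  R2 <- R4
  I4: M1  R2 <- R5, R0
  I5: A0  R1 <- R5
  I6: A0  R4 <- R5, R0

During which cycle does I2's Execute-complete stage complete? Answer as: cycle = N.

cycle = 14

[I1] 1/2/7/8
[I2] 2/9/14/15  (RAW R1: wait I1 write@8)
[I3] 3/4/5/10  (WAR R2: wait I2 read@9)
[I4] 16/17/22/23  (struct: M1 busy until I2 writes@15)
[I5] 17/18/19/20
[I6] 21/22/23/24  (struct: A0 busy until I5 writes@20)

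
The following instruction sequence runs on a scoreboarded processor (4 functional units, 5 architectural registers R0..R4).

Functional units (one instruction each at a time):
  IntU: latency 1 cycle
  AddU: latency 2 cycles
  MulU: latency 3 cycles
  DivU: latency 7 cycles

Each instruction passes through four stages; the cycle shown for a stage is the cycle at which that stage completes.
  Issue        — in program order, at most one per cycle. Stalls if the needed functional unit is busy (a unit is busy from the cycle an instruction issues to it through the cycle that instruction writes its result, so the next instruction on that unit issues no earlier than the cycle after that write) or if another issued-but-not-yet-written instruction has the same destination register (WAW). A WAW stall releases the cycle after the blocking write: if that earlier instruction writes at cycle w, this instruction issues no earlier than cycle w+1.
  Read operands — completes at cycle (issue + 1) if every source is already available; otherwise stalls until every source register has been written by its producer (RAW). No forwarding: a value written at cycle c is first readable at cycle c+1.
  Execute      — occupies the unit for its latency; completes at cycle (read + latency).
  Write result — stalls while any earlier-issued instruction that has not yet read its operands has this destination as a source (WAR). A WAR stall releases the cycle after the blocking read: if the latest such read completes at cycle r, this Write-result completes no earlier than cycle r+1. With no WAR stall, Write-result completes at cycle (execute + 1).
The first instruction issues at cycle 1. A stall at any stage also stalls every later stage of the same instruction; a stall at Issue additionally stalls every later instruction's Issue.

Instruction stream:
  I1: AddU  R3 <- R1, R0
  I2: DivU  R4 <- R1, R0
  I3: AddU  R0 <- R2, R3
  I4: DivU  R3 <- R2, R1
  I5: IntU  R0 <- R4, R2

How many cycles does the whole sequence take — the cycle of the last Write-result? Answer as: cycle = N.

cycle = 21

c1: issue I1 (AddU)
c2: I1 read-ops, issue I2 (DivU)
c3: I2 read-ops
c4: I1 finished on AddU
c5: I1→R3
c6: issue I3 (AddU)
c7: I3 read-ops
c9: I3 finished on AddU
c10: I2 finished on DivU, I3→R0
c11: I2→R4
c12: issue I4 (DivU)
c13: I4 read-ops, issue I5 (IntU)
c14: I5 read-ops
c15: I5 finished on IntU
c16: I5→R0
c20: I4 finished on DivU
c21: I4→R3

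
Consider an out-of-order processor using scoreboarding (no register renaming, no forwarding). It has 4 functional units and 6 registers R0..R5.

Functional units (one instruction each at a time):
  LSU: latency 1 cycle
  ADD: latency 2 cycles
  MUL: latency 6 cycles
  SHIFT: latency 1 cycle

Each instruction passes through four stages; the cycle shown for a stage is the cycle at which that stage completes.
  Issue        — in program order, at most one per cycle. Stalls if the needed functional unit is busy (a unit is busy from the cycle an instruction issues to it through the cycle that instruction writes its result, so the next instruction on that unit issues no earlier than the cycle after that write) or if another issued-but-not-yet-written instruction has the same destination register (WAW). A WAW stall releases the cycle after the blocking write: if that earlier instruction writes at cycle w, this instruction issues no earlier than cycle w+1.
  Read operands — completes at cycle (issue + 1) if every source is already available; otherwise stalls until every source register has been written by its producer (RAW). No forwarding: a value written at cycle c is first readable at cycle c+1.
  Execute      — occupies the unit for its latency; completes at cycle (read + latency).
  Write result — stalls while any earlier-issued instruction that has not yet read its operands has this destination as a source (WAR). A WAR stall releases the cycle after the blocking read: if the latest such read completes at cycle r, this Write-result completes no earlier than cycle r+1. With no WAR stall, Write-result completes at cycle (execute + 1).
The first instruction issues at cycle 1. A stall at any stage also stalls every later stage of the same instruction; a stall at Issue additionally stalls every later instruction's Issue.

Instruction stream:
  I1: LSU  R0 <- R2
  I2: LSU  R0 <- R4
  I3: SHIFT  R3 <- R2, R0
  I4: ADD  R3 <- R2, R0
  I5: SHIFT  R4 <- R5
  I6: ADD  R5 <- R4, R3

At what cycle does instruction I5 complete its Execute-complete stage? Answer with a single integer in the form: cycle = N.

cycle = 15

1) issue 1, read 2, done 3, write 4
2) issue 5, read 6, done 7, write 8  <struct: LSU busy until I1 writes@4>
3) issue 6, read 9, done 10, write 11  <RAW R0: wait I2 write@8>
4) issue 12, read 13, done 15, write 16  <WAW R3: wait I3 write@11>
5) issue 13, read 14, done 15, write 16
6) issue 17, read 18, done 20, write 21  <struct: ADD busy until I4 writes@16>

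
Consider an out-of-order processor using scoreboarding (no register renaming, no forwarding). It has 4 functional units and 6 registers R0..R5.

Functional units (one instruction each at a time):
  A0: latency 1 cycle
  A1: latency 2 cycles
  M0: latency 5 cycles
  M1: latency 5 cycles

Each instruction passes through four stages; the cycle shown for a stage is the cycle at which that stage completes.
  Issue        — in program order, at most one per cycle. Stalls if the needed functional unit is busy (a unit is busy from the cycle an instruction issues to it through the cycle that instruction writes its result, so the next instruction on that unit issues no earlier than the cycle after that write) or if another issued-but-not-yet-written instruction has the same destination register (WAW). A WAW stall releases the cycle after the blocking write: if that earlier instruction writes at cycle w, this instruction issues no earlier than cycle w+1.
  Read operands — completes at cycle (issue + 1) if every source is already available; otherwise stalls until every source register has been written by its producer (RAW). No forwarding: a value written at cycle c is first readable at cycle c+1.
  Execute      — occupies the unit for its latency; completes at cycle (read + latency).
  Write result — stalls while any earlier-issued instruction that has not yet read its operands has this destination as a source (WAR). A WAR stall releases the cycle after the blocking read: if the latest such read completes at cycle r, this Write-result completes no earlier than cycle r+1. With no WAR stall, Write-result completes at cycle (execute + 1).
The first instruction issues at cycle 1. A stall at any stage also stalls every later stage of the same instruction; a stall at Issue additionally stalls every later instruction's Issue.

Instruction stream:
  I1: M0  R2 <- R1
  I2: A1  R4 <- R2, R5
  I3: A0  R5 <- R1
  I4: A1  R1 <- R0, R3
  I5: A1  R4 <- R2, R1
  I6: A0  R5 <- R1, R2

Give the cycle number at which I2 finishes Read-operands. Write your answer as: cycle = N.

cycle = 9

c1: issue I1 (M0)
c2: I1 read-ops, issue I2 (A1)
c3: issue I3 (A0)
c4: I3 read-ops
c5: I3 finished on A0
c7: I1 finished on M0
c8: I1→R2
c9: I2 read-ops
c10: I3→R5
c11: I2 finished on A1
c12: I2→R4
c13: issue I4 (A1)
c14: I4 read-ops
c16: I4 finished on A1
c17: I4→R1
c18: issue I5 (A1)
c19: I5 read-ops, issue I6 (A0)
c20: I6 read-ops
c21: I5 finished on A1, I6 finished on A0
c22: I5→R4, I6→R5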